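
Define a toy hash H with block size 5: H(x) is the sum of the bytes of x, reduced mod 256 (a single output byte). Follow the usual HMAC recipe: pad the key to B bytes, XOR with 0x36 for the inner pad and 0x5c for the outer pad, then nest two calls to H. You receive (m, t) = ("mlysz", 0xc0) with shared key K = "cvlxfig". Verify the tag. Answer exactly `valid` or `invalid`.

invalid

Key "cvlxfig" = 63 76 6c 78 66 69 67 is 7 bytes > B = 5, so hash it first: H(key) = f3, then zero-pad to 5 bytes: K' = f3 00 00 00 00.
K' ⊕ ipad = c5 36 36 36 36; K' ⊕ opad = af 5c 5c 5c 5c.
Inner hash: sum = 197+54+54+54+54+109+108+121+115+122 = 988; mod 256 = 220 → dc.
Outer hash (recomputed tag): sum = 175+92+92+92+92+220 = 763; mod 256 = 251 → fb.
Recomputed tag = fb; claimed = c0 → mismatch.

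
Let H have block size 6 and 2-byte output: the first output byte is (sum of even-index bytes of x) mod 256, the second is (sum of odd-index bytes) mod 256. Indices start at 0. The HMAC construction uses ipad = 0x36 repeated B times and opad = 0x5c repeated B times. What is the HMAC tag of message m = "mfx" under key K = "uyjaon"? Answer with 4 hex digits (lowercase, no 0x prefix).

Key "uyjaon" = 75 79 6a 61 6f 6e is exactly B = 6 bytes: K' = 75 79 6a 61 6f 6e.
K' ⊕ ipad = 43 4f 5c 57 59 58.  K' ⊕ opad = 29 25 36 3d 33 32.
Inner input = (K'⊕ipad) ∥ m = 43 4f 5c 57 59 58 ∥ 6d 66 78.
Inner hash: even-index sum = 477 mod 256 = 221; odd-index sum = 356 mod 256 = 100 → dd 64.
Outer input = (K'⊕opad) ∥ inner = 29 25 36 3d 33 32 ∥ dd 64.
Outer hash (tag): even-index sum = 367 mod 256 = 111; odd-index sum = 248 mod 256 = 248 → 6f f8.

6ff8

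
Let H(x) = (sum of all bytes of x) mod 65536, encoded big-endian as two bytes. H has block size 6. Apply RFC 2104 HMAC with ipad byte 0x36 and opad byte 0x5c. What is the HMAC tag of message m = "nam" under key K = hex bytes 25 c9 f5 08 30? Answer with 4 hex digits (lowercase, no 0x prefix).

0361

Key hex bytes 25 c9 f5 08 30 is 5 bytes ≤ B = 6; zero-pad to 6 bytes: K' = 25 c9 f5 08 30 00.
K' ⊕ ipad = 13 ff c3 3e 06 36.  K' ⊕ opad = 79 95 a9 54 6c 5c.
Inner input = (K'⊕ipad) ∥ m = 13 ff c3 3e 06 36 ∥ 6e 61 6d.
Inner hash: sum = 19+255+195+62+6+54+110+97+109 = 907 → 03 8b.
Outer input = (K'⊕opad) ∥ inner = 79 95 a9 54 6c 5c ∥ 03 8b.
Outer hash (tag): sum = 121+149+169+84+108+92+3+139 = 865 → 03 61.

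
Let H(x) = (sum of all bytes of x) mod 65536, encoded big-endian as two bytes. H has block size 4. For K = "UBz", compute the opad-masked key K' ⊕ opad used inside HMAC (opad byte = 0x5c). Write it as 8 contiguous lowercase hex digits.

091e265c

Key "UBz" = 55 42 7a is 3 bytes ≤ B = 4; zero-pad to 4 bytes: K' = 55 42 7a 00.
XOR each byte with 0x5c: 55⊕5c=09, 42⊕5c=1e, 7a⊕5c=26, 00⊕5c=5c.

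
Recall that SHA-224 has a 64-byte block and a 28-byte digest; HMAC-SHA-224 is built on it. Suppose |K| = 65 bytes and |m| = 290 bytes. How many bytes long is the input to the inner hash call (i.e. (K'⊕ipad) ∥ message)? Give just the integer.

354

Key is 65 > 64 bytes, so it is hashed to 28 bytes then zero-padded to 64: |K'| = 64.
Inner input = (K'⊕ipad) ∥ m → 64 + 290 = 354 bytes.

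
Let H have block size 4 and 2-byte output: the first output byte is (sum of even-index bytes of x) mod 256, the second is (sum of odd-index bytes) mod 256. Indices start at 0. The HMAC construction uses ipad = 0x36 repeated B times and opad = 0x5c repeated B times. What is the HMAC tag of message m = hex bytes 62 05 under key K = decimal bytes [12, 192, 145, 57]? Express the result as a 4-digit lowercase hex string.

600b

Key decimal bytes [12, 192, 145, 57] = 0c c0 91 39 is exactly B = 4 bytes: K' = 0c c0 91 39.
K' ⊕ ipad = 3a f6 a7 0f.  K' ⊕ opad = 50 9c cd 65.
Inner input = (K'⊕ipad) ∥ m = 3a f6 a7 0f ∥ 62 05.
Inner hash: even-index sum = 323 mod 256 = 67; odd-index sum = 266 mod 256 = 10 → 43 0a.
Outer input = (K'⊕opad) ∥ inner = 50 9c cd 65 ∥ 43 0a.
Outer hash (tag): even-index sum = 352 mod 256 = 96; odd-index sum = 267 mod 256 = 11 → 60 0b.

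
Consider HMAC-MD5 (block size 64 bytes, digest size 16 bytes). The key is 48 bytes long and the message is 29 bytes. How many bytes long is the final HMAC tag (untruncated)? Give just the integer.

16

The tag is one MD5 digest: 16 bytes.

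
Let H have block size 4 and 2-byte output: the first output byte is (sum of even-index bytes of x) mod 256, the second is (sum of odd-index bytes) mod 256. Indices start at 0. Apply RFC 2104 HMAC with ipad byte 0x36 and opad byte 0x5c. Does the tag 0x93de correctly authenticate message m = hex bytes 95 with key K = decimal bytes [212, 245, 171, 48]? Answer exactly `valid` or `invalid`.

Key decimal bytes [212, 245, 171, 48] = d4 f5 ab 30 is exactly B = 4 bytes: K' = d4 f5 ab 30.
K' ⊕ ipad = e2 c3 9d 06; K' ⊕ opad = 88 a9 f7 6c.
Inner hash: even-index sum = 532 mod 256 = 20; odd-index sum = 201 mod 256 = 201 → 14 c9.
Outer hash (recomputed tag): even-index sum = 403 mod 256 = 147; odd-index sum = 478 mod 256 = 222 → 93 de.
Recomputed tag = 93de; claimed = 93de → match.

valid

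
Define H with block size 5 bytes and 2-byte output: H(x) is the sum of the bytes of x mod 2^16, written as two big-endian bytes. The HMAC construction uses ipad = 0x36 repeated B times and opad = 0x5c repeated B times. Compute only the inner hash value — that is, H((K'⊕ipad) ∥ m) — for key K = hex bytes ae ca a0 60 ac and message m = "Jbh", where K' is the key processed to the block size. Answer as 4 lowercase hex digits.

Key hex bytes ae ca a0 60 ac is exactly B = 5 bytes: K' = ae ca a0 60 ac.
K' ⊕ ipad = 98 fc 96 56 9a.
Inner input = 98 fc 96 56 9a ∥ 4a 62 68.
Inner hash: sum = 152+252+150+86+154+74+98+104 = 1070 → 04 2e.

042e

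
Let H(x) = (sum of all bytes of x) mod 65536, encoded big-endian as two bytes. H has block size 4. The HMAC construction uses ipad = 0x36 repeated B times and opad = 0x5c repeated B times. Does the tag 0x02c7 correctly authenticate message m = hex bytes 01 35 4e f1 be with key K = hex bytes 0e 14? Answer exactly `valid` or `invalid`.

invalid

Key hex bytes 0e 14 is 2 bytes ≤ B = 4; zero-pad to 4 bytes: K' = 0e 14 00 00.
K' ⊕ ipad = 38 22 36 36; K' ⊕ opad = 52 48 5c 5c.
Inner hash: sum = 56+34+54+54+1+53+78+241+190 = 761 → 02 f9.
Outer hash (recomputed tag): sum = 82+72+92+92+2+249 = 589 → 02 4d.
Recomputed tag = 024d; claimed = 02c7 → mismatch.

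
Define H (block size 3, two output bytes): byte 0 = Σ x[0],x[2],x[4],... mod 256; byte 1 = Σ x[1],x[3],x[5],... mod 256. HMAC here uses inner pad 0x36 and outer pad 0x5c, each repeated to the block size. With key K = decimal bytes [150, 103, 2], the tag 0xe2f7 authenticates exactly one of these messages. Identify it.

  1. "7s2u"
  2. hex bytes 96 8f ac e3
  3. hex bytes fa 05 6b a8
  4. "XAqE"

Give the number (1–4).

1

Key decimal bytes [150, 103, 2] = 96 67 02 is exactly B = 3 bytes: K' = 96 67 02.
K' ⊕ ipad = a0 51 34; K' ⊕ opad = ca 3b 5e.
m1: inner = H(a0 51 34 37 73 32 75) = bc ba; tag = H(ca 3b 5e bc ba) = e2f7 ← matches
m2: inner = H(a0 51 34 96 8f ac e3) = 46 93; tag = H(ca 3b 5e 46 93) = bb81
m3: inner = H(a0 51 34 fa 05 6b a8) = 81 b6; tag = H(ca 3b 5e 81 b6) = debc
m4: inner = H(a0 51 34 58 41 71 45) = 5a 1a; tag = H(ca 3b 5e 5a 1a) = 4295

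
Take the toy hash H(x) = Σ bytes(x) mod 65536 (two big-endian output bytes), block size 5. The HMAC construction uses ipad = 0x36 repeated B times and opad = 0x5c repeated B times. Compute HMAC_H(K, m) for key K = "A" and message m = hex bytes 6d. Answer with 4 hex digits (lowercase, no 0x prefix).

024a

Key "A" = 41 is 1 byte ≤ B = 5; zero-pad to 5 bytes: K' = 41 00 00 00 00.
K' ⊕ ipad = 77 36 36 36 36.  K' ⊕ opad = 1d 5c 5c 5c 5c.
Inner input = (K'⊕ipad) ∥ m = 77 36 36 36 36 ∥ 6d.
Inner hash: sum = 119+54+54+54+54+109 = 444 → 01 bc.
Outer input = (K'⊕opad) ∥ inner = 1d 5c 5c 5c 5c ∥ 01 bc.
Outer hash (tag): sum = 29+92+92+92+92+1+188 = 586 → 02 4a.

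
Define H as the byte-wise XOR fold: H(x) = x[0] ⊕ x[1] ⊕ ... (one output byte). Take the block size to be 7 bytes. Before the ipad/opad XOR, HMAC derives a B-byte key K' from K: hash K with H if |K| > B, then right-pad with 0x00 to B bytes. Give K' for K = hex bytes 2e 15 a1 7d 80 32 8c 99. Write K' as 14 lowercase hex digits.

40000000000000

|K| = 8 > B = 7, so first hash the key.
H(K): XOR 2e⊕15⊕a1⊕7d⊕80⊕32⊕8c⊕99 = 40.
Zero-pad H(K) = 40 to 7 bytes: K' = 40 00 00 00 00 00 00.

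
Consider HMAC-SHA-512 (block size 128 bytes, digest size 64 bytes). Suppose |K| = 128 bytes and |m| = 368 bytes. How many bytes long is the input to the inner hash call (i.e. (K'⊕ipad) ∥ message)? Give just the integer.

Key is 128 ≤ 128 bytes, zero-padded: |K'| = 128.
Inner input = (K'⊕ipad) ∥ m → 128 + 368 = 496 bytes.

496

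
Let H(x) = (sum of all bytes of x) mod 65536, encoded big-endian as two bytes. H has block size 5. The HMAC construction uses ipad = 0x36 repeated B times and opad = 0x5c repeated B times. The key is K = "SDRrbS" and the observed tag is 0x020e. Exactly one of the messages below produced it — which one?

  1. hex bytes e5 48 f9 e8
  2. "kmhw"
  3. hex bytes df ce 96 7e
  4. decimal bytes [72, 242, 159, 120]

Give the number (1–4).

Key "SDRrbS" = 53 44 52 72 62 53 is 6 bytes > B = 5, so hash it first: H(key) = 02 10, then zero-pad to 5 bytes: K' = 02 10 00 00 00.
K' ⊕ ipad = 34 26 36 36 36; K' ⊕ opad = 5e 4c 5c 5c 5c.
m1: inner = H(34 26 36 36 36 e5 48 f9 e8) = 04 0a; tag = H(5e 4c 5c 5c 5c 04 0a) = 01cc
m2: inner = H(34 26 36 36 36 6b 6d 68 77) = 02 b3; tag = H(5e 4c 5c 5c 5c 02 b3) = 0273
m3: inner = H(34 26 36 36 36 df ce 96 7e) = 03 bd; tag = H(5e 4c 5c 5c 5c 03 bd) = 027e
m4: inner = H(34 26 36 36 36 48 f2 9f 78) = 03 4d; tag = H(5e 4c 5c 5c 5c 03 4d) = 020e ← matches

4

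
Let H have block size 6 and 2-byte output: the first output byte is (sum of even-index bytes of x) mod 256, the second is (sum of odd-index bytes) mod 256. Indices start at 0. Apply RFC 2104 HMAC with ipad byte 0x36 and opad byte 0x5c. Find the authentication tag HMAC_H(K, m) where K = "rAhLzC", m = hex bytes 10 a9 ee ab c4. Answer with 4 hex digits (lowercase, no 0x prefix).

Key "rAhLzC" = 72 41 68 4c 7a 43 is exactly B = 6 bytes: K' = 72 41 68 4c 7a 43.
K' ⊕ ipad = 44 77 5e 7a 4c 75.  K' ⊕ opad = 2e 1d 34 10 26 1f.
Inner input = (K'⊕ipad) ∥ m = 44 77 5e 7a 4c 75 ∥ 10 a9 ee ab c4.
Inner hash: even-index sum = 688 mod 256 = 176; odd-index sum = 698 mod 256 = 186 → b0 ba.
Outer input = (K'⊕opad) ∥ inner = 2e 1d 34 10 26 1f ∥ b0 ba.
Outer hash (tag): even-index sum = 312 mod 256 = 56; odd-index sum = 262 mod 256 = 6 → 38 06.

3806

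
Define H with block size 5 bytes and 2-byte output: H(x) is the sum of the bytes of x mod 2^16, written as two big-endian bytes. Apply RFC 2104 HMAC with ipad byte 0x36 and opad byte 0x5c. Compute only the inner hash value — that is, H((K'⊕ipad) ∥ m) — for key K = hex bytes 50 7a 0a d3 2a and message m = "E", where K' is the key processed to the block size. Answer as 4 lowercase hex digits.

Key hex bytes 50 7a 0a d3 2a is exactly B = 5 bytes: K' = 50 7a 0a d3 2a.
K' ⊕ ipad = 66 4c 3c e5 1c.
Inner input = 66 4c 3c e5 1c ∥ 45.
Inner hash: sum = 102+76+60+229+28+69 = 564 → 02 34.

0234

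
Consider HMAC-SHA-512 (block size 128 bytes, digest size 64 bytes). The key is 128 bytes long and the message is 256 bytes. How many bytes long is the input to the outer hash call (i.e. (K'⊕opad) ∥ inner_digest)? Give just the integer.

Key is 128 ≤ 128 bytes, zero-padded: |K'| = 128.
Outer input = (K'⊕opad) ∥ H(inner) → 128 + 64 = 192 bytes.

192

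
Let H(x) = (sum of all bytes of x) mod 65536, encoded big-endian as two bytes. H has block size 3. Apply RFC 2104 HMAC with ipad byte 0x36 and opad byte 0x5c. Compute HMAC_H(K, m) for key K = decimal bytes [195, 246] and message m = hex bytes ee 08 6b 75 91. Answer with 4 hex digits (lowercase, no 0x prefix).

01fb

Key decimal bytes [195, 246] = c3 f6 is 2 bytes ≤ B = 3; zero-pad to 3 bytes: K' = c3 f6 00.
K' ⊕ ipad = f5 c0 36.  K' ⊕ opad = 9f aa 5c.
Inner input = (K'⊕ipad) ∥ m = f5 c0 36 ∥ ee 08 6b 75 91.
Inner hash: sum = 245+192+54+238+8+107+117+145 = 1106 → 04 52.
Outer input = (K'⊕opad) ∥ inner = 9f aa 5c ∥ 04 52.
Outer hash (tag): sum = 159+170+92+4+82 = 507 → 01 fb.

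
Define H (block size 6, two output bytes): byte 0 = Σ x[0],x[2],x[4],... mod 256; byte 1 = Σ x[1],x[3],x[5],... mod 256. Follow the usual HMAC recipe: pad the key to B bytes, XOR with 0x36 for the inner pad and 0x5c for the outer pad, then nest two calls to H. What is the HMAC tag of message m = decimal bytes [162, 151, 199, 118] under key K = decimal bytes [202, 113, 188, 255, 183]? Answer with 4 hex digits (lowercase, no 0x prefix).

Key decimal bytes [202, 113, 188, 255, 183] = ca 71 bc ff b7 is 5 bytes ≤ B = 6; zero-pad to 6 bytes: K' = ca 71 bc ff b7 00.
K' ⊕ ipad = fc 47 8a c9 81 36.  K' ⊕ opad = 96 2d e0 a3 eb 5c.
Inner input = (K'⊕ipad) ∥ m = fc 47 8a c9 81 36 ∥ a2 97 c7 76.
Inner hash: even-index sum = 880 mod 256 = 112; odd-index sum = 595 mod 256 = 83 → 70 53.
Outer input = (K'⊕opad) ∥ inner = 96 2d e0 a3 eb 5c ∥ 70 53.
Outer hash (tag): even-index sum = 721 mod 256 = 209; odd-index sum = 383 mod 256 = 127 → d1 7f.

d17f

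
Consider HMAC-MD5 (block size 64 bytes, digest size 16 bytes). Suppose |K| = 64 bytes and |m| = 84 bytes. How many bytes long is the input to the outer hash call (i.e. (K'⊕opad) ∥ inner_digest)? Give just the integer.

Key is 64 ≤ 64 bytes, zero-padded: |K'| = 64.
Outer input = (K'⊕opad) ∥ H(inner) → 64 + 16 = 80 bytes.

80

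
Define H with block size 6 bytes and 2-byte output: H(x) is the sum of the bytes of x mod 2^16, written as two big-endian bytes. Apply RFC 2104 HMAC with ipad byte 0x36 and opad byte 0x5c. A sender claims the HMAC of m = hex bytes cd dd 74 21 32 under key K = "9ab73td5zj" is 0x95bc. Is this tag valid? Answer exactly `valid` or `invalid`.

invalid

Key "9ab73td5zj" = 39 61 62 37 33 74 64 35 7a 6a is 10 bytes > B = 6, so hash it first: H(key) = 03 57, then zero-pad to 6 bytes: K' = 03 57 00 00 00 00.
K' ⊕ ipad = 35 61 36 36 36 36; K' ⊕ opad = 5f 0b 5c 5c 5c 5c.
Inner hash: sum = 53+97+54+54+54+54+205+221+116+33+50 = 991 → 03 df.
Outer hash (recomputed tag): sum = 95+11+92+92+92+92+3+223 = 700 → 02 bc.
Recomputed tag = 02bc; claimed = 95bc → mismatch.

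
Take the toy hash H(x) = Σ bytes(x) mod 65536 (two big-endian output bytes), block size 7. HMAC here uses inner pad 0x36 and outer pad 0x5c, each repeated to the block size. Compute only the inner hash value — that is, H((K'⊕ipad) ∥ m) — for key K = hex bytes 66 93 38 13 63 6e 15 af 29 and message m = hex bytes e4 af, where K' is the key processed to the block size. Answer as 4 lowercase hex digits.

Key hex bytes 66 93 38 13 63 6e 15 af 29 is 9 bytes > B = 7, so hash it first: H(key) = 03 02, then zero-pad to 7 bytes: K' = 03 02 00 00 00 00 00.
K' ⊕ ipad = 35 34 36 36 36 36 36.
Inner input = 35 34 36 36 36 36 36 ∥ e4 af.
Inner hash: sum = 53+52+54+54+54+54+54+228+175 = 778 → 03 0a.

030a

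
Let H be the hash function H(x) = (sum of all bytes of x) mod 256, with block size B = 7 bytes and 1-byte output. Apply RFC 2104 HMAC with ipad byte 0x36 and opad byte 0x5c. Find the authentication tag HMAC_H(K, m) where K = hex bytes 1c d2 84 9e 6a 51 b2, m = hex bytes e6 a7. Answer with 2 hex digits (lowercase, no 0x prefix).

d5

Key hex bytes 1c d2 84 9e 6a 51 b2 is exactly B = 7 bytes: K' = 1c d2 84 9e 6a 51 b2.
K' ⊕ ipad = 2a e4 b2 a8 5c 67 84.  K' ⊕ opad = 40 8e d8 c2 36 0d ee.
Inner input = (K'⊕ipad) ∥ m = 2a e4 b2 a8 5c 67 84 ∥ e6 a7.
Inner hash: sum = 42+228+178+168+92+103+132+230+167 = 1340; mod 256 = 60 → 3c.
Outer input = (K'⊕opad) ∥ inner = 40 8e d8 c2 36 0d ee ∥ 3c.
Outer hash (tag): sum = 64+142+216+194+54+13+238+60 = 981; mod 256 = 213 → d5.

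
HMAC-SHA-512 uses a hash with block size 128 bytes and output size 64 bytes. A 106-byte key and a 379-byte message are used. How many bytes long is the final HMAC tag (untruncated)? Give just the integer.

The tag is one SHA-512 digest: 64 bytes.

64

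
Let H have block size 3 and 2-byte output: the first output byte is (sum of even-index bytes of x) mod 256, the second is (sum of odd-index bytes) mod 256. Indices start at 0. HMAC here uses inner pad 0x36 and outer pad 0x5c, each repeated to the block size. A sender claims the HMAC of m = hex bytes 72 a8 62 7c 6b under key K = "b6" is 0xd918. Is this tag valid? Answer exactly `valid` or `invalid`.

Key "b6" = 62 36 is 2 bytes ≤ B = 3; zero-pad to 3 bytes: K' = 62 36 00.
K' ⊕ ipad = 54 00 36; K' ⊕ opad = 3e 6a 5c.
Inner hash: even-index sum = 430 mod 256 = 174; odd-index sum = 319 mod 256 = 63 → ae 3f.
Outer hash (recomputed tag): even-index sum = 217 mod 256 = 217; odd-index sum = 280 mod 256 = 24 → d9 18.
Recomputed tag = d918; claimed = d918 → match.

valid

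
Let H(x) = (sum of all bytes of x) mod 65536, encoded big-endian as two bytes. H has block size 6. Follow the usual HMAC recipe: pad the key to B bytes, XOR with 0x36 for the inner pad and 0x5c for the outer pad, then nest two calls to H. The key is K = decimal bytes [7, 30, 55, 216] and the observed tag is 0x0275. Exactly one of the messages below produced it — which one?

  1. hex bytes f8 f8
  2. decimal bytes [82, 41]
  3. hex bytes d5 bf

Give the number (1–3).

2

Key decimal bytes [7, 30, 55, 216] = 07 1e 37 d8 is 4 bytes ≤ B = 6; zero-pad to 6 bytes: K' = 07 1e 37 d8 00 00.
K' ⊕ ipad = 31 28 01 ee 36 36; K' ⊕ opad = 5b 42 6b 84 5c 5c.
m1: inner = H(31 28 01 ee 36 36 f8 f8) = 03 a4; tag = H(5b 42 6b 84 5c 5c 03 a4) = 02eb
m2: inner = H(31 28 01 ee 36 36 52 29) = 02 2f; tag = H(5b 42 6b 84 5c 5c 02 2f) = 0275 ← matches
m3: inner = H(31 28 01 ee 36 36 d5 bf) = 03 48; tag = H(5b 42 6b 84 5c 5c 03 48) = 028f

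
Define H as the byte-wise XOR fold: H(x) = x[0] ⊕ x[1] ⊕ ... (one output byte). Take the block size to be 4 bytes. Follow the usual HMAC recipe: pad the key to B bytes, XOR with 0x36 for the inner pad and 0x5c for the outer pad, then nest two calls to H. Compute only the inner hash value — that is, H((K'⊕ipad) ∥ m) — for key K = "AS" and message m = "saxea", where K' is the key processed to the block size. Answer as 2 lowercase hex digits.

7c

Key "AS" = 41 53 is 2 bytes ≤ B = 4; zero-pad to 4 bytes: K' = 41 53 00 00.
K' ⊕ ipad = 77 65 36 36.
Inner input = 77 65 36 36 ∥ 73 61 78 65 61.
Inner hash: XOR 77⊕65⊕36⊕36⊕73⊕61⊕78⊕65⊕61 = 7c.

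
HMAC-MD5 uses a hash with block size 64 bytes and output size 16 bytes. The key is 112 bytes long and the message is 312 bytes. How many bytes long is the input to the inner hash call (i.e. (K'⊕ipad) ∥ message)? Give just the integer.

Key is 112 > 64 bytes, so it is hashed to 16 bytes then zero-padded to 64: |K'| = 64.
Inner input = (K'⊕ipad) ∥ m → 64 + 312 = 376 bytes.

376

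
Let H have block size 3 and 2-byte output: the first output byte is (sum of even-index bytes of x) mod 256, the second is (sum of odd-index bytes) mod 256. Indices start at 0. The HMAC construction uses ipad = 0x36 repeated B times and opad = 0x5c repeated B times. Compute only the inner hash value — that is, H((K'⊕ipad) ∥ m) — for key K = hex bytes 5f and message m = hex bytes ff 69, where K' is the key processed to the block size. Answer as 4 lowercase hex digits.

Key hex bytes 5f is 1 byte ≤ B = 3; zero-pad to 3 bytes: K' = 5f 00 00.
K' ⊕ ipad = 69 36 36.
Inner input = 69 36 36 ∥ ff 69.
Inner hash: even-index sum = 264 mod 256 = 8; odd-index sum = 309 mod 256 = 53 → 08 35.

0835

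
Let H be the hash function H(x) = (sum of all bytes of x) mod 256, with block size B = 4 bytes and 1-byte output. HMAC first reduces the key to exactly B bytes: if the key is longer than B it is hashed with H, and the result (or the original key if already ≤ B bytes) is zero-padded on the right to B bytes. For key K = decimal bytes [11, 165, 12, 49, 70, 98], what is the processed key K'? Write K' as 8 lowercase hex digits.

|K| = 6 > B = 4, so first hash the key.
H(K): sum = 11+165+12+49+70+98 = 405; mod 256 = 149 → 95.
Zero-pad H(K) = 95 to 4 bytes: K' = 95 00 00 00.

95000000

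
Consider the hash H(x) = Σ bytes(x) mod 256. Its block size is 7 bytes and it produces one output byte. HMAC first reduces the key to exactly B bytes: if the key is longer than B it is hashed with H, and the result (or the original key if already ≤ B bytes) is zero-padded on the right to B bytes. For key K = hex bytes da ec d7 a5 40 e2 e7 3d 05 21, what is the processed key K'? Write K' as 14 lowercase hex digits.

ae000000000000

|K| = 10 > B = 7, so first hash the key.
H(K): sum = 218+236+215+165+64+226+231+61+5+33 = 1454; mod 256 = 174 → ae.
Zero-pad H(K) = ae to 7 bytes: K' = ae 00 00 00 00 00 00.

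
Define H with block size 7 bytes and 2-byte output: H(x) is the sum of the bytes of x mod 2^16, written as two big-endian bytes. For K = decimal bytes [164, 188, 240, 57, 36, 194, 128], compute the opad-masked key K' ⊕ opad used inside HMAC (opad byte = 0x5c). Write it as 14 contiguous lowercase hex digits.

Key decimal bytes [164, 188, 240, 57, 36, 194, 128] = a4 bc f0 39 24 c2 80 is exactly B = 7 bytes: K' = a4 bc f0 39 24 c2 80.
XOR each byte with 0x5c: a4⊕5c=f8, bc⊕5c=e0, f0⊕5c=ac, 39⊕5c=65, 24⊕5c=78, c2⊕5c=9e, 80⊕5c=dc.

f8e0ac65789edc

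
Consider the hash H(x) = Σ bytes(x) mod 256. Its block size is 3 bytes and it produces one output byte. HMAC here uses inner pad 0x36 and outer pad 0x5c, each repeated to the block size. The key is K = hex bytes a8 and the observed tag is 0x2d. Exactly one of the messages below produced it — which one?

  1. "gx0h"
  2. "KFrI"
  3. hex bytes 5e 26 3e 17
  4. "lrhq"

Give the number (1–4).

Key hex bytes a8 is 1 byte ≤ B = 3; zero-pad to 3 bytes: K' = a8 00 00.
K' ⊕ ipad = 9e 36 36; K' ⊕ opad = f4 5c 5c.
m1: inner = H(9e 36 36 67 78 30 68) = 81; tag = H(f4 5c 5c 81) = 2d ← matches
m2: inner = H(9e 36 36 4b 46 72 49) = 56; tag = H(f4 5c 5c 56) = 02
m3: inner = H(9e 36 36 5e 26 3e 17) = e3; tag = H(f4 5c 5c e3) = 8f
m4: inner = H(9e 36 36 6c 72 68 71) = c1; tag = H(f4 5c 5c c1) = 6d

1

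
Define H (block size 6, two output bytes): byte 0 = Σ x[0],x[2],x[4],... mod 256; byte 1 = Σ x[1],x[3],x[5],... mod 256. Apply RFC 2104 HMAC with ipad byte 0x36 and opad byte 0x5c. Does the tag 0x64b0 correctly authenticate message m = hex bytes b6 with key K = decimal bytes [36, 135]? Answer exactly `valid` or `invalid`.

valid

Key decimal bytes [36, 135] = 24 87 is 2 bytes ≤ B = 6; zero-pad to 6 bytes: K' = 24 87 00 00 00 00.
K' ⊕ ipad = 12 b1 36 36 36 36; K' ⊕ opad = 78 db 5c 5c 5c 5c.
Inner hash: even-index sum = 308 mod 256 = 52; odd-index sum = 285 mod 256 = 29 → 34 1d.
Outer hash (recomputed tag): even-index sum = 356 mod 256 = 100; odd-index sum = 432 mod 256 = 176 → 64 b0.
Recomputed tag = 64b0; claimed = 64b0 → match.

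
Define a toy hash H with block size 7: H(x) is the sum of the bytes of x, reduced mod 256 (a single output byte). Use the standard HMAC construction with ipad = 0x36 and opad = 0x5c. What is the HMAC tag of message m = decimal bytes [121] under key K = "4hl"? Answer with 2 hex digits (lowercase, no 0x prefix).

Key "4hl" = 34 68 6c is 3 bytes ≤ B = 7; zero-pad to 7 bytes: K' = 34 68 6c 00 00 00 00.
K' ⊕ ipad = 02 5e 5a 36 36 36 36.  K' ⊕ opad = 68 34 30 5c 5c 5c 5c.
Inner input = (K'⊕ipad) ∥ m = 02 5e 5a 36 36 36 36 ∥ 79.
Inner hash: sum = 2+94+90+54+54+54+54+121 = 523; mod 256 = 11 → 0b.
Outer input = (K'⊕opad) ∥ inner = 68 34 30 5c 5c 5c 5c ∥ 0b.
Outer hash (tag): sum = 104+52+48+92+92+92+92+11 = 583; mod 256 = 71 → 47.

47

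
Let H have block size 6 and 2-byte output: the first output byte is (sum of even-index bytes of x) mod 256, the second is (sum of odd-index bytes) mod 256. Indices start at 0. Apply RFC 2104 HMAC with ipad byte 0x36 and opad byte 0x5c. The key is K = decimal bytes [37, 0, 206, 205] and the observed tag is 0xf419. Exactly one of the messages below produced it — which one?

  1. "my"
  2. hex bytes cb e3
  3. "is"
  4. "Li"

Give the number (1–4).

4

Key decimal bytes [37, 0, 206, 205] = 25 00 ce cd is 4 bytes ≤ B = 6; zero-pad to 6 bytes: K' = 25 00 ce cd 00 00.
K' ⊕ ipad = 13 36 f8 fb 36 36; K' ⊕ opad = 79 5c 92 91 5c 5c.
m1: inner = H(13 36 f8 fb 36 36 6d 79) = ae e0; tag = H(79 5c 92 91 5c 5c ae e0) = 1529
m2: inner = H(13 36 f8 fb 36 36 cb e3) = 0c 4a; tag = H(79 5c 92 91 5c 5c 0c 4a) = 7393
m3: inner = H(13 36 f8 fb 36 36 69 73) = aa da; tag = H(79 5c 92 91 5c 5c aa da) = 1123
m4: inner = H(13 36 f8 fb 36 36 4c 69) = 8d d0; tag = H(79 5c 92 91 5c 5c 8d d0) = f419 ← matches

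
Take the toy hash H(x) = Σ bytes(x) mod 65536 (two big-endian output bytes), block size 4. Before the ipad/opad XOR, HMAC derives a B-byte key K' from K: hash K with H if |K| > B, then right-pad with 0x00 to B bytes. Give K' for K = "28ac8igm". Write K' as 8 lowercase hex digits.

02a30000

|K| = 8 > B = 4, so first hash the key.
H(K): sum = 50+56+97+99+56+105+103+109 = 675 → 02 a3.
Zero-pad H(K) = 02 a3 to 4 bytes: K' = 02 a3 00 00.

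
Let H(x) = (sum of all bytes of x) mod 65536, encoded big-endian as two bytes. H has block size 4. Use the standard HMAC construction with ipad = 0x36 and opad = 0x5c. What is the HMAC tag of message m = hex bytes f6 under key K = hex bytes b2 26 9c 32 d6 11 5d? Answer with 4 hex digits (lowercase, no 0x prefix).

Key hex bytes b2 26 9c 32 d6 11 5d is 7 bytes > B = 4, so hash it first: H(key) = 02 ea, then zero-pad to 4 bytes: K' = 02 ea 00 00.
K' ⊕ ipad = 34 dc 36 36.  K' ⊕ opad = 5e b6 5c 5c.
Inner input = (K'⊕ipad) ∥ m = 34 dc 36 36 ∥ f6.
Inner hash: sum = 52+220+54+54+246 = 626 → 02 72.
Outer input = (K'⊕opad) ∥ inner = 5e b6 5c 5c ∥ 02 72.
Outer hash (tag): sum = 94+182+92+92+2+114 = 576 → 02 40.

0240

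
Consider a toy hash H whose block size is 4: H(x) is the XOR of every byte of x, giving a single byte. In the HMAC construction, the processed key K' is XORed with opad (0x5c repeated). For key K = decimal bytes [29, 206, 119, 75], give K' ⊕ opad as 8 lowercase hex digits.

Key decimal bytes [29, 206, 119, 75] = 1d ce 77 4b is exactly B = 4 bytes: K' = 1d ce 77 4b.
XOR each byte with 0x5c: 1d⊕5c=41, ce⊕5c=92, 77⊕5c=2b, 4b⊕5c=17.

41922b17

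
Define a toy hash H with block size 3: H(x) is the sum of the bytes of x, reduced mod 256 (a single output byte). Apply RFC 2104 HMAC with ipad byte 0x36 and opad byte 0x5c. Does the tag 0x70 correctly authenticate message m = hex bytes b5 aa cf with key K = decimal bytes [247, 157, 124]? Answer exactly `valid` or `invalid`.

Key decimal bytes [247, 157, 124] = f7 9d 7c is exactly B = 3 bytes: K' = f7 9d 7c.
K' ⊕ ipad = c1 ab 4a; K' ⊕ opad = ab c1 20.
Inner hash: sum = 193+171+74+181+170+207 = 996; mod 256 = 228 → e4.
Outer hash (recomputed tag): sum = 171+193+32+228 = 624; mod 256 = 112 → 70.
Recomputed tag = 70; claimed = 70 → match.

valid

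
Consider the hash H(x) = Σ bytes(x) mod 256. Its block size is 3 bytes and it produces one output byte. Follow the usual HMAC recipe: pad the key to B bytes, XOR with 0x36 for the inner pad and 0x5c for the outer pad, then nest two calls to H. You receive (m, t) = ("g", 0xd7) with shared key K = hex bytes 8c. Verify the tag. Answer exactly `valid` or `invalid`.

invalid

Key hex bytes 8c is 1 byte ≤ B = 3; zero-pad to 3 bytes: K' = 8c 00 00.
K' ⊕ ipad = ba 36 36; K' ⊕ opad = d0 5c 5c.
Inner hash: sum = 186+54+54+103 = 397; mod 256 = 141 → 8d.
Outer hash (recomputed tag): sum = 208+92+92+141 = 533; mod 256 = 21 → 15.
Recomputed tag = 15; claimed = d7 → mismatch.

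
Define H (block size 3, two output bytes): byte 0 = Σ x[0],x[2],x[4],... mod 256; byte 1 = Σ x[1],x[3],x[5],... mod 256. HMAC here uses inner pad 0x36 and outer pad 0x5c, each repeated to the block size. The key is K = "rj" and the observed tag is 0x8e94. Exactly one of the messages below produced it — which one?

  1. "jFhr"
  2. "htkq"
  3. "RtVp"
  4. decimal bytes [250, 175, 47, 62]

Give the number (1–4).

3

Key "rj" = 72 6a is 2 bytes ≤ B = 3; zero-pad to 3 bytes: K' = 72 6a 00.
K' ⊕ ipad = 44 5c 36; K' ⊕ opad = 2e 36 5c.
m1: inner = H(44 5c 36 6a 46 68 72) = 32 2e; tag = H(2e 36 5c 32 2e) = b868
m2: inner = H(44 5c 36 68 74 6b 71) = 5f 2f; tag = H(2e 36 5c 5f 2f) = b995
m3: inner = H(44 5c 36 52 74 56 70) = 5e 04; tag = H(2e 36 5c 5e 04) = 8e94 ← matches
m4: inner = H(44 5c 36 fa af 2f 3e) = 67 85; tag = H(2e 36 5c 67 85) = 0f9d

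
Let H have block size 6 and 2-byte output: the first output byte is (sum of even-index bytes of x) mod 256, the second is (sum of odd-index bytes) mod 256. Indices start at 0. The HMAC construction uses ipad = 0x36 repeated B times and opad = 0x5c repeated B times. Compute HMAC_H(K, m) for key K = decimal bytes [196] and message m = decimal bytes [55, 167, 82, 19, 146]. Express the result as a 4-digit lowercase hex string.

Key decimal bytes [196] = c4 is 1 byte ≤ B = 6; zero-pad to 6 bytes: K' = c4 00 00 00 00 00.
K' ⊕ ipad = f2 36 36 36 36 36.  K' ⊕ opad = 98 5c 5c 5c 5c 5c.
Inner input = (K'⊕ipad) ∥ m = f2 36 36 36 36 36 ∥ 37 a7 52 13 92.
Inner hash: even-index sum = 633 mod 256 = 121; odd-index sum = 348 mod 256 = 92 → 79 5c.
Outer input = (K'⊕opad) ∥ inner = 98 5c 5c 5c 5c 5c ∥ 79 5c.
Outer hash (tag): even-index sum = 457 mod 256 = 201; odd-index sum = 368 mod 256 = 112 → c9 70.

c970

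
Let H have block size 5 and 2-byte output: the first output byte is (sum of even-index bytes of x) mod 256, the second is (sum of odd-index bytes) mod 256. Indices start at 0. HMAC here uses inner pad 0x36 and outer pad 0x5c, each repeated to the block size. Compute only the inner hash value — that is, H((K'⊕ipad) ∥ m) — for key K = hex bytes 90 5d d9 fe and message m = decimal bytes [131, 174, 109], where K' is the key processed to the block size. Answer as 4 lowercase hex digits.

Key hex bytes 90 5d d9 fe is 4 bytes ≤ B = 5; zero-pad to 5 bytes: K' = 90 5d d9 fe 00.
K' ⊕ ipad = a6 6b ef c8 36.
Inner input = a6 6b ef c8 36 ∥ 83 ae 6d.
Inner hash: even-index sum = 633 mod 256 = 121; odd-index sum = 547 mod 256 = 35 → 79 23.

7923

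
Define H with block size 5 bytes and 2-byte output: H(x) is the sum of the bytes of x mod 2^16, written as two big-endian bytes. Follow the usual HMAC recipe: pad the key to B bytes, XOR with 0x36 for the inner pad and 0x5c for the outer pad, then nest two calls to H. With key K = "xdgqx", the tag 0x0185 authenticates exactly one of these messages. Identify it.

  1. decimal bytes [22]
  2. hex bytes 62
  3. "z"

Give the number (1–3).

Key "xdgqx" = 78 64 67 71 78 is exactly B = 5 bytes: K' = 78 64 67 71 78.
K' ⊕ ipad = 4e 52 51 47 4e; K' ⊕ opad = 24 38 3b 2d 24.
m1: inner = H(4e 52 51 47 4e 16) = 01 9c; tag = H(24 38 3b 2d 24 01 9c) = 0185 ← matches
m2: inner = H(4e 52 51 47 4e 62) = 01 e8; tag = H(24 38 3b 2d 24 01 e8) = 01d1
m3: inner = H(4e 52 51 47 4e 7a) = 02 00; tag = H(24 38 3b 2d 24 02 00) = 00ea

1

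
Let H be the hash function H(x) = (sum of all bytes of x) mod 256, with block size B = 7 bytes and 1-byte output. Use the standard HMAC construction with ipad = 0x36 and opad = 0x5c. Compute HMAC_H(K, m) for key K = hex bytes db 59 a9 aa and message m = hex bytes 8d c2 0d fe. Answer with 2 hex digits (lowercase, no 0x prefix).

Key hex bytes db 59 a9 aa is 4 bytes ≤ B = 7; zero-pad to 7 bytes: K' = db 59 a9 aa 00 00 00.
K' ⊕ ipad = ed 6f 9f 9c 36 36 36.  K' ⊕ opad = 87 05 f5 f6 5c 5c 5c.
Inner input = (K'⊕ipad) ∥ m = ed 6f 9f 9c 36 36 36 ∥ 8d c2 0d fe.
Inner hash: sum = 237+111+159+156+54+54+54+141+194+13+254 = 1427; mod 256 = 147 → 93.
Outer input = (K'⊕opad) ∥ inner = 87 05 f5 f6 5c 5c 5c ∥ 93.
Outer hash (tag): sum = 135+5+245+246+92+92+92+147 = 1054; mod 256 = 30 → 1e.

1e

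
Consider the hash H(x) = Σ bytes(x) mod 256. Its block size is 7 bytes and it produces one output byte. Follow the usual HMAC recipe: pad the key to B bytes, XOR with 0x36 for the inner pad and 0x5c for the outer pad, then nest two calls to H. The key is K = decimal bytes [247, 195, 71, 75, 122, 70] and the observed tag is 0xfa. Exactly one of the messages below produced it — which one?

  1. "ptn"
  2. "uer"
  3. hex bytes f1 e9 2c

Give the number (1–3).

Key decimal bytes [247, 195, 71, 75, 122, 70] = f7 c3 47 4b 7a 46 is 6 bytes ≤ B = 7; zero-pad to 7 bytes: K' = f7 c3 47 4b 7a 46 00.
K' ⊕ ipad = c1 f5 71 7d 4c 70 36; K' ⊕ opad = ab 9f 1b 17 26 1a 5c.
m1: inner = H(c1 f5 71 7d 4c 70 36 70 74 6e) = e8; tag = H(ab 9f 1b 17 26 1a 5c e8) = 00
m2: inner = H(c1 f5 71 7d 4c 70 36 75 65 72) = e2; tag = H(ab 9f 1b 17 26 1a 5c e2) = fa ← matches
m3: inner = H(c1 f5 71 7d 4c 70 36 f1 e9 2c) = 9c; tag = H(ab 9f 1b 17 26 1a 5c 9c) = b4

2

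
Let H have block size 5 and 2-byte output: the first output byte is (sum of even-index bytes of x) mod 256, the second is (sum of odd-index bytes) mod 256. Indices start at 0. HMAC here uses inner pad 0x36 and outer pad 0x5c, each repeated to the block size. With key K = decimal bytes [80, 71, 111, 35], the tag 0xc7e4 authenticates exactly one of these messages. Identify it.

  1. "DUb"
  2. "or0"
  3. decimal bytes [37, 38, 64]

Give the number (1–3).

Key decimal bytes [80, 71, 111, 35] = 50 47 6f 23 is 4 bytes ≤ B = 5; zero-pad to 5 bytes: K' = 50 47 6f 23 00.
K' ⊕ ipad = 66 71 59 15 36; K' ⊕ opad = 0c 1b 33 7f 5c.
m1: inner = H(66 71 59 15 36 44 55 62) = 4a 2c; tag = H(0c 1b 33 7f 5c 4a 2c) = c7e4 ← matches
m2: inner = H(66 71 59 15 36 6f 72 30) = 67 25; tag = H(0c 1b 33 7f 5c 67 25) = c001
m3: inner = H(66 71 59 15 36 25 26 40) = 1b eb; tag = H(0c 1b 33 7f 5c 1b eb) = 86b5

1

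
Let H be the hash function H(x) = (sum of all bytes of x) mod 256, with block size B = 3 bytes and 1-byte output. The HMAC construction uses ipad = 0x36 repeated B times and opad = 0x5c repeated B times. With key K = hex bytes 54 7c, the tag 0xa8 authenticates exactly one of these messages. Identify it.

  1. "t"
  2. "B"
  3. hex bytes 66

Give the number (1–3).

2

Key hex bytes 54 7c is 2 bytes ≤ B = 3; zero-pad to 3 bytes: K' = 54 7c 00.
K' ⊕ ipad = 62 4a 36; K' ⊕ opad = 08 20 5c.
m1: inner = H(62 4a 36 74) = 56; tag = H(08 20 5c 56) = da
m2: inner = H(62 4a 36 42) = 24; tag = H(08 20 5c 24) = a8 ← matches
m3: inner = H(62 4a 36 66) = 48; tag = H(08 20 5c 48) = cc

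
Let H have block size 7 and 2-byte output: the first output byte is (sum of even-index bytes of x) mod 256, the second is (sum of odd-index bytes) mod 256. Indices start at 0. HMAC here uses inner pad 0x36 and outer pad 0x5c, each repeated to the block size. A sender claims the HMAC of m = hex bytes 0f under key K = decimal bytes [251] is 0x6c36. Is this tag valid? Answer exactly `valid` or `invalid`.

Key decimal bytes [251] = fb is 1 byte ≤ B = 7; zero-pad to 7 bytes: K' = fb 00 00 00 00 00 00.
K' ⊕ ipad = cd 36 36 36 36 36 36; K' ⊕ opad = a7 5c 5c 5c 5c 5c 5c.
Inner hash: even-index sum = 367 mod 256 = 111; odd-index sum = 177 mod 256 = 177 → 6f b1.
Outer hash (recomputed tag): even-index sum = 620 mod 256 = 108; odd-index sum = 387 mod 256 = 131 → 6c 83.
Recomputed tag = 6c83; claimed = 6c36 → mismatch.

invalid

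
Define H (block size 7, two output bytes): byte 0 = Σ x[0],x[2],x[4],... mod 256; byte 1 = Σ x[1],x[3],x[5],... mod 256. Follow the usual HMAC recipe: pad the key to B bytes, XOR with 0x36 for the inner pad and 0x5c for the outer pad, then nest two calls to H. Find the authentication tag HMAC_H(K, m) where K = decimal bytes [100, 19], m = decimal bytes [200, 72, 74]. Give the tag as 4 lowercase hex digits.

ef43

Key decimal bytes [100, 19] = 64 13 is 2 bytes ≤ B = 7; zero-pad to 7 bytes: K' = 64 13 00 00 00 00 00.
K' ⊕ ipad = 52 25 36 36 36 36 36.  K' ⊕ opad = 38 4f 5c 5c 5c 5c 5c.
Inner input = (K'⊕ipad) ∥ m = 52 25 36 36 36 36 36 ∥ c8 48 4a.
Inner hash: even-index sum = 316 mod 256 = 60; odd-index sum = 419 mod 256 = 163 → 3c a3.
Outer input = (K'⊕opad) ∥ inner = 38 4f 5c 5c 5c 5c 5c ∥ 3c a3.
Outer hash (tag): even-index sum = 495 mod 256 = 239; odd-index sum = 323 mod 256 = 67 → ef 43.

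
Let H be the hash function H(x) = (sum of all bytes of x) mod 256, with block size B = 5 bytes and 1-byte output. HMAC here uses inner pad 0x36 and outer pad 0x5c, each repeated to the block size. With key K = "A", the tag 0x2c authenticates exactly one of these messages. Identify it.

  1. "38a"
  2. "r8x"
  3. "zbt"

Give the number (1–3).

Key "A" = 41 is 1 byte ≤ B = 5; zero-pad to 5 bytes: K' = 41 00 00 00 00.
K' ⊕ ipad = 77 36 36 36 36; K' ⊕ opad = 1d 5c 5c 5c 5c.
m1: inner = H(77 36 36 36 36 33 38 61) = 1b; tag = H(1d 5c 5c 5c 5c 1b) = a8
m2: inner = H(77 36 36 36 36 72 38 78) = 71; tag = H(1d 5c 5c 5c 5c 71) = fe
m3: inner = H(77 36 36 36 36 7a 62 74) = 9f; tag = H(1d 5c 5c 5c 5c 9f) = 2c ← matches

3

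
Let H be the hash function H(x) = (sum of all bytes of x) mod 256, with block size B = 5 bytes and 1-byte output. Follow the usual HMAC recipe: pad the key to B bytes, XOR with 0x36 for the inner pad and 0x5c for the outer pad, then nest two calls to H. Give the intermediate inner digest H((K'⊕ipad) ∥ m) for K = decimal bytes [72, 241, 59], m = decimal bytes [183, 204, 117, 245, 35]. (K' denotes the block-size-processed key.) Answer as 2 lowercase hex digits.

ce

Key decimal bytes [72, 241, 59] = 48 f1 3b is 3 bytes ≤ B = 5; zero-pad to 5 bytes: K' = 48 f1 3b 00 00.
K' ⊕ ipad = 7e c7 0d 36 36.
Inner input = 7e c7 0d 36 36 ∥ b7 cc 75 f5 23.
Inner hash: sum = 126+199+13+54+54+183+204+117+245+35 = 1230; mod 256 = 206 → ce.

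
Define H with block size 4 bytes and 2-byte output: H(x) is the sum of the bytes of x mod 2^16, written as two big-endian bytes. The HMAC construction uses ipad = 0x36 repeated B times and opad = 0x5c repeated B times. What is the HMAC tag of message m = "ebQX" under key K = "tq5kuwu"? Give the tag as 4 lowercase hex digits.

Key "tq5kuwu" = 74 71 35 6b 75 77 75 is 7 bytes > B = 4, so hash it first: H(key) = 02 e6, then zero-pad to 4 bytes: K' = 02 e6 00 00.
K' ⊕ ipad = 34 d0 36 36.  K' ⊕ opad = 5e ba 5c 5c.
Inner input = (K'⊕ipad) ∥ m = 34 d0 36 36 ∥ 65 62 51 58.
Inner hash: sum = 52+208+54+54+101+98+81+88 = 736 → 02 e0.
Outer input = (K'⊕opad) ∥ inner = 5e ba 5c 5c ∥ 02 e0.
Outer hash (tag): sum = 94+186+92+92+2+224 = 690 → 02 b2.

02b2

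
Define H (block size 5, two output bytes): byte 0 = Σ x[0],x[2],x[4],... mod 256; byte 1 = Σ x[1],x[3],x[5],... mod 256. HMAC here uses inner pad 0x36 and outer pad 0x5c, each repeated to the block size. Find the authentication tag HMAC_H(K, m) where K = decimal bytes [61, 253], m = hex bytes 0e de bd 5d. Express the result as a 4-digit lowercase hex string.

Key decimal bytes [61, 253] = 3d fd is 2 bytes ≤ B = 5; zero-pad to 5 bytes: K' = 3d fd 00 00 00.
K' ⊕ ipad = 0b cb 36 36 36.  K' ⊕ opad = 61 a1 5c 5c 5c.
Inner input = (K'⊕ipad) ∥ m = 0b cb 36 36 36 ∥ 0e de bd 5d.
Inner hash: even-index sum = 434 mod 256 = 178; odd-index sum = 460 mod 256 = 204 → b2 cc.
Outer input = (K'⊕opad) ∥ inner = 61 a1 5c 5c 5c ∥ b2 cc.
Outer hash (tag): even-index sum = 485 mod 256 = 229; odd-index sum = 431 mod 256 = 175 → e5 af.

e5af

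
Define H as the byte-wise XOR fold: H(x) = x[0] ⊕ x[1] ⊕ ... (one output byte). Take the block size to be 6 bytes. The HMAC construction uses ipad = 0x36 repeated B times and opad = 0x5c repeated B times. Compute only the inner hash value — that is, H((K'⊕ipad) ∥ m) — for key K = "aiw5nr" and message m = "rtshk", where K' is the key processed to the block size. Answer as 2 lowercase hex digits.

Key "aiw5nr" = 61 69 77 35 6e 72 is exactly B = 6 bytes: K' = 61 69 77 35 6e 72.
K' ⊕ ipad = 57 5f 41 03 58 44.
Inner input = 57 5f 41 03 58 44 ∥ 72 74 73 68 6b.
Inner hash: XOR 57⊕5f⊕41⊕03⊕58⊕44⊕72⊕74⊕73⊕68⊕6b = 20.

20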